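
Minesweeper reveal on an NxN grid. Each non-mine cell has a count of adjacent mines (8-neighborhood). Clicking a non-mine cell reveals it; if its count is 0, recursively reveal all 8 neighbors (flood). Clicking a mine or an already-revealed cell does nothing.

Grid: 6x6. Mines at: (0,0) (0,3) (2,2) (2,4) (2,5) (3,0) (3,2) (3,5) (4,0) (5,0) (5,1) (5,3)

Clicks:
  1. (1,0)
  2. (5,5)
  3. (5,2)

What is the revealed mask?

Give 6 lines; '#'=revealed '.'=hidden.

Answer: ......
#.....
......
......
....##
..#.##

Derivation:
Click 1 (1,0) count=1: revealed 1 new [(1,0)] -> total=1
Click 2 (5,5) count=0: revealed 4 new [(4,4) (4,5) (5,4) (5,5)] -> total=5
Click 3 (5,2) count=2: revealed 1 new [(5,2)] -> total=6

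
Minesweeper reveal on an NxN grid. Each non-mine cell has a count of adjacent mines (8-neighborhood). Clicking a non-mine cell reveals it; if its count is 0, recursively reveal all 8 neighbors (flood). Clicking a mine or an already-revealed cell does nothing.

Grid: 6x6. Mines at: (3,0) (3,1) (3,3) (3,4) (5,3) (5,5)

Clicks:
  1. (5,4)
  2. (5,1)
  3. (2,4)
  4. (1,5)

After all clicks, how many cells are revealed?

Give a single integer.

Answer: 25

Derivation:
Click 1 (5,4) count=2: revealed 1 new [(5,4)] -> total=1
Click 2 (5,1) count=0: revealed 6 new [(4,0) (4,1) (4,2) (5,0) (5,1) (5,2)] -> total=7
Click 3 (2,4) count=2: revealed 1 new [(2,4)] -> total=8
Click 4 (1,5) count=0: revealed 17 new [(0,0) (0,1) (0,2) (0,3) (0,4) (0,5) (1,0) (1,1) (1,2) (1,3) (1,4) (1,5) (2,0) (2,1) (2,2) (2,3) (2,5)] -> total=25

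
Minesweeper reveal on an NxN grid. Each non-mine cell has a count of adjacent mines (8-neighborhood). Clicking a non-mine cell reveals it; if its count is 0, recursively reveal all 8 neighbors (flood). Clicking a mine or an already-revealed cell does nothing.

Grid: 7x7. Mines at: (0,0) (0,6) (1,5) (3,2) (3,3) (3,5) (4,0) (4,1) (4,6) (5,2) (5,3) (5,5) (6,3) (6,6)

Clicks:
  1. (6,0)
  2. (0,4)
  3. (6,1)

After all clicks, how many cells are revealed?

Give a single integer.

Answer: 5

Derivation:
Click 1 (6,0) count=0: revealed 4 new [(5,0) (5,1) (6,0) (6,1)] -> total=4
Click 2 (0,4) count=1: revealed 1 new [(0,4)] -> total=5
Click 3 (6,1) count=1: revealed 0 new [(none)] -> total=5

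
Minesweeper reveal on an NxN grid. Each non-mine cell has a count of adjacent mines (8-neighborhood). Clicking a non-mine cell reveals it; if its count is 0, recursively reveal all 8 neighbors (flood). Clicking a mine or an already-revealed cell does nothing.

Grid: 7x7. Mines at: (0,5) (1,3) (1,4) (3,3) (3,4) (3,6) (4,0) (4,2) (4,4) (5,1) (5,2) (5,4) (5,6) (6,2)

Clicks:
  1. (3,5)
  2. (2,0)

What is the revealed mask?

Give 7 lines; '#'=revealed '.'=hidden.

Answer: ###....
###....
###....
###..#.
.......
.......
.......

Derivation:
Click 1 (3,5) count=3: revealed 1 new [(3,5)] -> total=1
Click 2 (2,0) count=0: revealed 12 new [(0,0) (0,1) (0,2) (1,0) (1,1) (1,2) (2,0) (2,1) (2,2) (3,0) (3,1) (3,2)] -> total=13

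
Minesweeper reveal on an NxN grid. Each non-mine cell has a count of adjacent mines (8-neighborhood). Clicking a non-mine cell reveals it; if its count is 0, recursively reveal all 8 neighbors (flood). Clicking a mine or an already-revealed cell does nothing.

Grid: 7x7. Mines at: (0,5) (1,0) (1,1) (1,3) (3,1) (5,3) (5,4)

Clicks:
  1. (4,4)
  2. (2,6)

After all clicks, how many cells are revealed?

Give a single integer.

Answer: 22

Derivation:
Click 1 (4,4) count=2: revealed 1 new [(4,4)] -> total=1
Click 2 (2,6) count=0: revealed 21 new [(1,4) (1,5) (1,6) (2,2) (2,3) (2,4) (2,5) (2,6) (3,2) (3,3) (3,4) (3,5) (3,6) (4,2) (4,3) (4,5) (4,6) (5,5) (5,6) (6,5) (6,6)] -> total=22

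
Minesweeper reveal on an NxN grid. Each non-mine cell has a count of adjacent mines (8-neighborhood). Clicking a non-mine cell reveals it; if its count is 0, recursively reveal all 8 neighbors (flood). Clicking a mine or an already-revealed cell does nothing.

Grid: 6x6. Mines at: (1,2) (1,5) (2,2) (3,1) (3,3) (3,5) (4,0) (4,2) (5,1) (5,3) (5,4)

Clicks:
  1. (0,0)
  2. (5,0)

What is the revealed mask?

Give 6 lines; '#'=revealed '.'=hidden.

Click 1 (0,0) count=0: revealed 6 new [(0,0) (0,1) (1,0) (1,1) (2,0) (2,1)] -> total=6
Click 2 (5,0) count=2: revealed 1 new [(5,0)] -> total=7

Answer: ##....
##....
##....
......
......
#.....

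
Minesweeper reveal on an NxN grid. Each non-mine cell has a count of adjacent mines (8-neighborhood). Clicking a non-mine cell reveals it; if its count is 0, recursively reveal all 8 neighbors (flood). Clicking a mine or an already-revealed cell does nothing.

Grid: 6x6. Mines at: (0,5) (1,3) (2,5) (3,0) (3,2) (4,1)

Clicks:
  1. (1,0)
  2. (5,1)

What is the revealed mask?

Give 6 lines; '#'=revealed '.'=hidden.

Click 1 (1,0) count=0: revealed 9 new [(0,0) (0,1) (0,2) (1,0) (1,1) (1,2) (2,0) (2,1) (2,2)] -> total=9
Click 2 (5,1) count=1: revealed 1 new [(5,1)] -> total=10

Answer: ###...
###...
###...
......
......
.#....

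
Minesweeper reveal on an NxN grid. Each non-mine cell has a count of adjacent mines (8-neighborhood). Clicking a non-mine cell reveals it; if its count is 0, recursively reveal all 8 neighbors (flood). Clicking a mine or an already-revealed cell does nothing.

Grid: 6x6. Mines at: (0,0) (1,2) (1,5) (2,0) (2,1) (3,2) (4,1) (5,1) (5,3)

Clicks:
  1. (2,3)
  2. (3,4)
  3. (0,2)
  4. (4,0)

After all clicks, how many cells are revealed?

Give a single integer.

Answer: 13

Derivation:
Click 1 (2,3) count=2: revealed 1 new [(2,3)] -> total=1
Click 2 (3,4) count=0: revealed 10 new [(2,4) (2,5) (3,3) (3,4) (3,5) (4,3) (4,4) (4,5) (5,4) (5,5)] -> total=11
Click 3 (0,2) count=1: revealed 1 new [(0,2)] -> total=12
Click 4 (4,0) count=2: revealed 1 new [(4,0)] -> total=13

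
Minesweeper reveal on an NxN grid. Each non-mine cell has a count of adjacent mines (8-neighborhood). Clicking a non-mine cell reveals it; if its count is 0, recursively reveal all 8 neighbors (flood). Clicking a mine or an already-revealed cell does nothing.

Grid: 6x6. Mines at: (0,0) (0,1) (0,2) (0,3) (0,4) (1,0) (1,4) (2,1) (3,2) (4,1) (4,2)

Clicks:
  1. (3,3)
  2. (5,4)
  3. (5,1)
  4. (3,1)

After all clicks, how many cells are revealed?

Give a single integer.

Click 1 (3,3) count=2: revealed 1 new [(3,3)] -> total=1
Click 2 (5,4) count=0: revealed 11 new [(2,3) (2,4) (2,5) (3,4) (3,5) (4,3) (4,4) (4,5) (5,3) (5,4) (5,5)] -> total=12
Click 3 (5,1) count=2: revealed 1 new [(5,1)] -> total=13
Click 4 (3,1) count=4: revealed 1 new [(3,1)] -> total=14

Answer: 14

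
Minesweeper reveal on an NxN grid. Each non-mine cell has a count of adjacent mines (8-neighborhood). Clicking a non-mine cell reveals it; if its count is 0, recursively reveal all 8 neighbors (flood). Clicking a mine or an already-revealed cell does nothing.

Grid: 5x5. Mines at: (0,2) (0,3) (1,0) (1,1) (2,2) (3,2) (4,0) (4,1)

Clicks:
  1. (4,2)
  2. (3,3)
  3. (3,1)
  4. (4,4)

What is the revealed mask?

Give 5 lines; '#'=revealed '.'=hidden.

Answer: .....
...##
...##
.#.##
..###

Derivation:
Click 1 (4,2) count=2: revealed 1 new [(4,2)] -> total=1
Click 2 (3,3) count=2: revealed 1 new [(3,3)] -> total=2
Click 3 (3,1) count=4: revealed 1 new [(3,1)] -> total=3
Click 4 (4,4) count=0: revealed 7 new [(1,3) (1,4) (2,3) (2,4) (3,4) (4,3) (4,4)] -> total=10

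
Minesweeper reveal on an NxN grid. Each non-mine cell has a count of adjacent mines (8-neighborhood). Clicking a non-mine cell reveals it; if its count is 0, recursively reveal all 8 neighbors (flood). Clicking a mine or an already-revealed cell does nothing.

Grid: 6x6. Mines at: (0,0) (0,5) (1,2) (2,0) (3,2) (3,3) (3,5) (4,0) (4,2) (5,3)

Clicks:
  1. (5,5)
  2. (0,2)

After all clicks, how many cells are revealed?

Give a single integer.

Answer: 5

Derivation:
Click 1 (5,5) count=0: revealed 4 new [(4,4) (4,5) (5,4) (5,5)] -> total=4
Click 2 (0,2) count=1: revealed 1 new [(0,2)] -> total=5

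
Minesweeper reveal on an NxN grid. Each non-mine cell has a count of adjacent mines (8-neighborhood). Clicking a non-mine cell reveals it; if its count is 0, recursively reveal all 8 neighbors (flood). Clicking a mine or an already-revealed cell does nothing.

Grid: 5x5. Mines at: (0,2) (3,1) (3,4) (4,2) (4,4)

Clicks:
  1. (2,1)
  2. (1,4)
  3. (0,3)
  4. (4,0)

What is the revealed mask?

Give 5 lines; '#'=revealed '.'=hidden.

Answer: ...##
...##
.#.##
.....
#....

Derivation:
Click 1 (2,1) count=1: revealed 1 new [(2,1)] -> total=1
Click 2 (1,4) count=0: revealed 6 new [(0,3) (0,4) (1,3) (1,4) (2,3) (2,4)] -> total=7
Click 3 (0,3) count=1: revealed 0 new [(none)] -> total=7
Click 4 (4,0) count=1: revealed 1 new [(4,0)] -> total=8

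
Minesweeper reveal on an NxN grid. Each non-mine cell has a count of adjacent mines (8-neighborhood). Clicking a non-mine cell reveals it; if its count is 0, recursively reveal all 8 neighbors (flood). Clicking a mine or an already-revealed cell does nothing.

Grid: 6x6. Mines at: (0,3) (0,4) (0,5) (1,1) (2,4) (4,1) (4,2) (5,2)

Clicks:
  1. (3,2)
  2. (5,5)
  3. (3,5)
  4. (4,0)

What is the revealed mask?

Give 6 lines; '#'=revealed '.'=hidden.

Answer: ......
......
......
..####
#..###
...###

Derivation:
Click 1 (3,2) count=2: revealed 1 new [(3,2)] -> total=1
Click 2 (5,5) count=0: revealed 9 new [(3,3) (3,4) (3,5) (4,3) (4,4) (4,5) (5,3) (5,4) (5,5)] -> total=10
Click 3 (3,5) count=1: revealed 0 new [(none)] -> total=10
Click 4 (4,0) count=1: revealed 1 new [(4,0)] -> total=11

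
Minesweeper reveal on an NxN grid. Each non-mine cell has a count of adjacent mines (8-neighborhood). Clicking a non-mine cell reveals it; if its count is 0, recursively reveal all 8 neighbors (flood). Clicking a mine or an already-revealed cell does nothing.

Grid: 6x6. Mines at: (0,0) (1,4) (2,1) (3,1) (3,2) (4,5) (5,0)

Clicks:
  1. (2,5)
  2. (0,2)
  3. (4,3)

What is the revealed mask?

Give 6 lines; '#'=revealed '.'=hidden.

Click 1 (2,5) count=1: revealed 1 new [(2,5)] -> total=1
Click 2 (0,2) count=0: revealed 6 new [(0,1) (0,2) (0,3) (1,1) (1,2) (1,3)] -> total=7
Click 3 (4,3) count=1: revealed 1 new [(4,3)] -> total=8

Answer: .###..
.###..
.....#
......
...#..
......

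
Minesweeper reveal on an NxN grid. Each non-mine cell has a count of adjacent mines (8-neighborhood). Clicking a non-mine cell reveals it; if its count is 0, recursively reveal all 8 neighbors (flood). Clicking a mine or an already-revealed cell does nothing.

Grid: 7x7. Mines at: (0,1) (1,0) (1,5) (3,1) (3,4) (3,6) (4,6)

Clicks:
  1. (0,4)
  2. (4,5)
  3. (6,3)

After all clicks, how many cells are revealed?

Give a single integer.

Click 1 (0,4) count=1: revealed 1 new [(0,4)] -> total=1
Click 2 (4,5) count=3: revealed 1 new [(4,5)] -> total=2
Click 3 (6,3) count=0: revealed 19 new [(4,0) (4,1) (4,2) (4,3) (4,4) (5,0) (5,1) (5,2) (5,3) (5,4) (5,5) (5,6) (6,0) (6,1) (6,2) (6,3) (6,4) (6,5) (6,6)] -> total=21

Answer: 21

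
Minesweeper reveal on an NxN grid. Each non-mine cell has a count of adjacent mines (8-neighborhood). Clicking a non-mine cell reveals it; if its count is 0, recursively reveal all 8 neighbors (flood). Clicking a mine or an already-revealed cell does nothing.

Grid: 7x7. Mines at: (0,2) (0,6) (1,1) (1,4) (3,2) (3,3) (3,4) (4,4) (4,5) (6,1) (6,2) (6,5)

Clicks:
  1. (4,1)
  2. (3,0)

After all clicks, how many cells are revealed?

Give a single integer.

Click 1 (4,1) count=1: revealed 1 new [(4,1)] -> total=1
Click 2 (3,0) count=0: revealed 7 new [(2,0) (2,1) (3,0) (3,1) (4,0) (5,0) (5,1)] -> total=8

Answer: 8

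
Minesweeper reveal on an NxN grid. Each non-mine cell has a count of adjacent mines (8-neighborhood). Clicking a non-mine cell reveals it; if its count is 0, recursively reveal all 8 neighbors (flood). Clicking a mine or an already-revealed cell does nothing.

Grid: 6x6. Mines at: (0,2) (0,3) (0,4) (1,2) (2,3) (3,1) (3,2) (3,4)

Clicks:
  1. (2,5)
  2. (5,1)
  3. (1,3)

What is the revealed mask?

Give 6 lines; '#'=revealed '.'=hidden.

Click 1 (2,5) count=1: revealed 1 new [(2,5)] -> total=1
Click 2 (5,1) count=0: revealed 12 new [(4,0) (4,1) (4,2) (4,3) (4,4) (4,5) (5,0) (5,1) (5,2) (5,3) (5,4) (5,5)] -> total=13
Click 3 (1,3) count=5: revealed 1 new [(1,3)] -> total=14

Answer: ......
...#..
.....#
......
######
######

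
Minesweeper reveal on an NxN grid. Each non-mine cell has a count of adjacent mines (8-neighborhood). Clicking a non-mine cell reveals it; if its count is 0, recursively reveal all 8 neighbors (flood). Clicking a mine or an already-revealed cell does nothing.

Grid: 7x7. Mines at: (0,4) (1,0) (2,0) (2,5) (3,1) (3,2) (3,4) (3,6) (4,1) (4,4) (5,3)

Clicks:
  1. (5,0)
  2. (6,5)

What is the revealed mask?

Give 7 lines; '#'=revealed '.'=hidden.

Click 1 (5,0) count=1: revealed 1 new [(5,0)] -> total=1
Click 2 (6,5) count=0: revealed 8 new [(4,5) (4,6) (5,4) (5,5) (5,6) (6,4) (6,5) (6,6)] -> total=9

Answer: .......
.......
.......
.......
.....##
#...###
....###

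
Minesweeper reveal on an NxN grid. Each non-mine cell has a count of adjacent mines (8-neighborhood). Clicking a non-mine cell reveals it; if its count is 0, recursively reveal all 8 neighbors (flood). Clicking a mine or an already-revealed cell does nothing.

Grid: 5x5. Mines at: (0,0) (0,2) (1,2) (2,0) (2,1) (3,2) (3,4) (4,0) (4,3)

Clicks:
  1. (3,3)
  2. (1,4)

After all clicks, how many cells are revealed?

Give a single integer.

Answer: 7

Derivation:
Click 1 (3,3) count=3: revealed 1 new [(3,3)] -> total=1
Click 2 (1,4) count=0: revealed 6 new [(0,3) (0,4) (1,3) (1,4) (2,3) (2,4)] -> total=7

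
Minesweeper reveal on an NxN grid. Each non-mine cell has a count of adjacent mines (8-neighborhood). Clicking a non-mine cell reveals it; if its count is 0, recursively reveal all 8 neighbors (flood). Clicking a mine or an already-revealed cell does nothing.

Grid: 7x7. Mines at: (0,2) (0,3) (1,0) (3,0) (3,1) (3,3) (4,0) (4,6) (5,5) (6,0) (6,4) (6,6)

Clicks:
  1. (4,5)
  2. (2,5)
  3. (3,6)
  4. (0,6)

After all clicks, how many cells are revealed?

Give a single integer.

Click 1 (4,5) count=2: revealed 1 new [(4,5)] -> total=1
Click 2 (2,5) count=0: revealed 12 new [(0,4) (0,5) (0,6) (1,4) (1,5) (1,6) (2,4) (2,5) (2,6) (3,4) (3,5) (3,6)] -> total=13
Click 3 (3,6) count=1: revealed 0 new [(none)] -> total=13
Click 4 (0,6) count=0: revealed 0 new [(none)] -> total=13

Answer: 13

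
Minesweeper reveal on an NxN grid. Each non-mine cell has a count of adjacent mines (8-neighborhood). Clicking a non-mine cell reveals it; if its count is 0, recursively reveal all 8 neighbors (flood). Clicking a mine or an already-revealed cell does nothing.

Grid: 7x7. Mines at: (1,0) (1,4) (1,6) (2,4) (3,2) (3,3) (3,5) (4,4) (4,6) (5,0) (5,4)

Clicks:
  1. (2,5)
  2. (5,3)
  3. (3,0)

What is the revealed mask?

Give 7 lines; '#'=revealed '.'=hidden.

Answer: .......
.......
##...#.
##.....
##.....
...#...
.......

Derivation:
Click 1 (2,5) count=4: revealed 1 new [(2,5)] -> total=1
Click 2 (5,3) count=2: revealed 1 new [(5,3)] -> total=2
Click 3 (3,0) count=0: revealed 6 new [(2,0) (2,1) (3,0) (3,1) (4,0) (4,1)] -> total=8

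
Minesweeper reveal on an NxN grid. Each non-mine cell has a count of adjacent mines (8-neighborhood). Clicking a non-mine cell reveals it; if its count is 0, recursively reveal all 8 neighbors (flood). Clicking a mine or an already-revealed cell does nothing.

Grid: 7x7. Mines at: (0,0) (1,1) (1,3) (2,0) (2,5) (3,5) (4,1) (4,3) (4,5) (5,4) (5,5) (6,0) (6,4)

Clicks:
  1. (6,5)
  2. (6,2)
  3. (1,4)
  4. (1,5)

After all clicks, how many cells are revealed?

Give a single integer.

Answer: 9

Derivation:
Click 1 (6,5) count=3: revealed 1 new [(6,5)] -> total=1
Click 2 (6,2) count=0: revealed 6 new [(5,1) (5,2) (5,3) (6,1) (6,2) (6,3)] -> total=7
Click 3 (1,4) count=2: revealed 1 new [(1,4)] -> total=8
Click 4 (1,5) count=1: revealed 1 new [(1,5)] -> total=9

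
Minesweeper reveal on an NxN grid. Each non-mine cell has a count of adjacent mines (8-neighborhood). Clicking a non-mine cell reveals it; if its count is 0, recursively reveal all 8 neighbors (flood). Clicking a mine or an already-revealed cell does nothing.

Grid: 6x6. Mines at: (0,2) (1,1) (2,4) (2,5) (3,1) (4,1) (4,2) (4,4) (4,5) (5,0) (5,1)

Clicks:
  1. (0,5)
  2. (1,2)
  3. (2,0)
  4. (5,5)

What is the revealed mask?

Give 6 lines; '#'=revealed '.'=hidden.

Answer: ...###
..####
#.....
......
......
.....#

Derivation:
Click 1 (0,5) count=0: revealed 6 new [(0,3) (0,4) (0,5) (1,3) (1,4) (1,5)] -> total=6
Click 2 (1,2) count=2: revealed 1 new [(1,2)] -> total=7
Click 3 (2,0) count=2: revealed 1 new [(2,0)] -> total=8
Click 4 (5,5) count=2: revealed 1 new [(5,5)] -> total=9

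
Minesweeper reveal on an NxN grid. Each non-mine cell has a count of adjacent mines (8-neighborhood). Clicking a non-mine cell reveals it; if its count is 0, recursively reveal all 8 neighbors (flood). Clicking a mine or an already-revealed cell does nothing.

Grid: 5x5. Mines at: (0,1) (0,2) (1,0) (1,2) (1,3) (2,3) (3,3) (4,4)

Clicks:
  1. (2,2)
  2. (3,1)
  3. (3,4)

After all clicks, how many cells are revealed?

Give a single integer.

Answer: 10

Derivation:
Click 1 (2,2) count=4: revealed 1 new [(2,2)] -> total=1
Click 2 (3,1) count=0: revealed 8 new [(2,0) (2,1) (3,0) (3,1) (3,2) (4,0) (4,1) (4,2)] -> total=9
Click 3 (3,4) count=3: revealed 1 new [(3,4)] -> total=10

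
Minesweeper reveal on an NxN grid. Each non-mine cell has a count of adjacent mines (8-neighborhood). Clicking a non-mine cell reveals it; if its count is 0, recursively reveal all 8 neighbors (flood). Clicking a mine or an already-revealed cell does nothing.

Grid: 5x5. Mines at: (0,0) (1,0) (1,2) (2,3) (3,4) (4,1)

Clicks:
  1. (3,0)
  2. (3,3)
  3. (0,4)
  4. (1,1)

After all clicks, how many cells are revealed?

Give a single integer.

Answer: 7

Derivation:
Click 1 (3,0) count=1: revealed 1 new [(3,0)] -> total=1
Click 2 (3,3) count=2: revealed 1 new [(3,3)] -> total=2
Click 3 (0,4) count=0: revealed 4 new [(0,3) (0,4) (1,3) (1,4)] -> total=6
Click 4 (1,1) count=3: revealed 1 new [(1,1)] -> total=7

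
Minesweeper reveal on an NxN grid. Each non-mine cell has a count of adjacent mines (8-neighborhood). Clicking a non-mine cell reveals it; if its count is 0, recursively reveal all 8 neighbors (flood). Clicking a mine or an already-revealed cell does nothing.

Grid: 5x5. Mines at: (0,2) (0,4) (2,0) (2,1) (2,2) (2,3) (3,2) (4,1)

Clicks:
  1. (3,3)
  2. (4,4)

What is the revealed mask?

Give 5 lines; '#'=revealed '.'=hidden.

Click 1 (3,3) count=3: revealed 1 new [(3,3)] -> total=1
Click 2 (4,4) count=0: revealed 3 new [(3,4) (4,3) (4,4)] -> total=4

Answer: .....
.....
.....
...##
...##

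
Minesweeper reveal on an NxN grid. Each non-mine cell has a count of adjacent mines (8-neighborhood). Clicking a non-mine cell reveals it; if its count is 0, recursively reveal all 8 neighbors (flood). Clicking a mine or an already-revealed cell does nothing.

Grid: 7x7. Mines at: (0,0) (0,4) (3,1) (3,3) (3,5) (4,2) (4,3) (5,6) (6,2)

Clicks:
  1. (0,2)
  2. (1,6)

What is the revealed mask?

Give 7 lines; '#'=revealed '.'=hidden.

Click 1 (0,2) count=0: revealed 9 new [(0,1) (0,2) (0,3) (1,1) (1,2) (1,3) (2,1) (2,2) (2,3)] -> total=9
Click 2 (1,6) count=0: revealed 6 new [(0,5) (0,6) (1,5) (1,6) (2,5) (2,6)] -> total=15

Answer: .###.##
.###.##
.###.##
.......
.......
.......
.......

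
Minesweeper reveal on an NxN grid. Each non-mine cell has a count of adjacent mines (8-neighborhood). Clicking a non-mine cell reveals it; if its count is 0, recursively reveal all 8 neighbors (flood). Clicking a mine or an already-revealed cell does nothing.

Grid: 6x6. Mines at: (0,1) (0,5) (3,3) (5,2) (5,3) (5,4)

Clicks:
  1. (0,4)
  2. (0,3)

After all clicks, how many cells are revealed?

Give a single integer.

Click 1 (0,4) count=1: revealed 1 new [(0,4)] -> total=1
Click 2 (0,3) count=0: revealed 8 new [(0,2) (0,3) (1,2) (1,3) (1,4) (2,2) (2,3) (2,4)] -> total=9

Answer: 9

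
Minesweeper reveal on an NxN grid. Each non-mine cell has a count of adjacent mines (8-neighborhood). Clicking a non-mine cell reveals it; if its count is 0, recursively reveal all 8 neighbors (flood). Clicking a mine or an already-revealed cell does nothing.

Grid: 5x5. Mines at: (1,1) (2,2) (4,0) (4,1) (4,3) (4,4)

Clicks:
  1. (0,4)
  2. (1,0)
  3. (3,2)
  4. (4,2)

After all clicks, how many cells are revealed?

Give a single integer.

Answer: 13

Derivation:
Click 1 (0,4) count=0: revealed 10 new [(0,2) (0,3) (0,4) (1,2) (1,3) (1,4) (2,3) (2,4) (3,3) (3,4)] -> total=10
Click 2 (1,0) count=1: revealed 1 new [(1,0)] -> total=11
Click 3 (3,2) count=3: revealed 1 new [(3,2)] -> total=12
Click 4 (4,2) count=2: revealed 1 new [(4,2)] -> total=13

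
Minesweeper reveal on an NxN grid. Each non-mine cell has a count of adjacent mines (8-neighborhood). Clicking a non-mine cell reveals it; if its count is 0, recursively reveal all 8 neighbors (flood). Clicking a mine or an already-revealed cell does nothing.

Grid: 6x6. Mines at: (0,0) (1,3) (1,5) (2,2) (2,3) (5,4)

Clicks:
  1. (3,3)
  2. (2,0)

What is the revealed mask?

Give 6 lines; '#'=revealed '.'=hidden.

Answer: ......
##....
##....
####..
####..
####..

Derivation:
Click 1 (3,3) count=2: revealed 1 new [(3,3)] -> total=1
Click 2 (2,0) count=0: revealed 15 new [(1,0) (1,1) (2,0) (2,1) (3,0) (3,1) (3,2) (4,0) (4,1) (4,2) (4,3) (5,0) (5,1) (5,2) (5,3)] -> total=16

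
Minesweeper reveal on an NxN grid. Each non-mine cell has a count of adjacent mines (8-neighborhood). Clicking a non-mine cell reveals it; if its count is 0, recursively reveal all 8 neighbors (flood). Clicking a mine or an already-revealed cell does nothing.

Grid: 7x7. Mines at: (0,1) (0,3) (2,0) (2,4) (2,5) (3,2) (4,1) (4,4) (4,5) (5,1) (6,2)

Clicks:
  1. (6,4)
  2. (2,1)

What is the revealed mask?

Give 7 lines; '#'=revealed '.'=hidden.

Answer: .......
.......
.#.....
.......
.......
...####
...####

Derivation:
Click 1 (6,4) count=0: revealed 8 new [(5,3) (5,4) (5,5) (5,6) (6,3) (6,4) (6,5) (6,6)] -> total=8
Click 2 (2,1) count=2: revealed 1 new [(2,1)] -> total=9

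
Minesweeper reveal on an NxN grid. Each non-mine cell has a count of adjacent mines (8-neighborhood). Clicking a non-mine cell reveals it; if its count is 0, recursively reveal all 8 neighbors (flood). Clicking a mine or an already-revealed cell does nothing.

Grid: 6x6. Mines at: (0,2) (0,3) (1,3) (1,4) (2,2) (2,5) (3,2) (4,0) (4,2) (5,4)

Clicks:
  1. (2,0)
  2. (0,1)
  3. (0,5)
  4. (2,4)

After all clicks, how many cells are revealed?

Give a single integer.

Answer: 10

Derivation:
Click 1 (2,0) count=0: revealed 8 new [(0,0) (0,1) (1,0) (1,1) (2,0) (2,1) (3,0) (3,1)] -> total=8
Click 2 (0,1) count=1: revealed 0 new [(none)] -> total=8
Click 3 (0,5) count=1: revealed 1 new [(0,5)] -> total=9
Click 4 (2,4) count=3: revealed 1 new [(2,4)] -> total=10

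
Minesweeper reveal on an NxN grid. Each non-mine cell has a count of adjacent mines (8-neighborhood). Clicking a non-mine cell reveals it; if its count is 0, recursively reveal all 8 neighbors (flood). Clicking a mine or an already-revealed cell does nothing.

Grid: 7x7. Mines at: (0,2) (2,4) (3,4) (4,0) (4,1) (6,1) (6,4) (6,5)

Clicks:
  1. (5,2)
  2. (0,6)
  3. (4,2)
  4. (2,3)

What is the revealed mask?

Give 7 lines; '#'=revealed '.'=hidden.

Answer: ...####
...####
...#.##
.....##
..#..##
..#..##
.......

Derivation:
Click 1 (5,2) count=2: revealed 1 new [(5,2)] -> total=1
Click 2 (0,6) count=0: revealed 16 new [(0,3) (0,4) (0,5) (0,6) (1,3) (1,4) (1,5) (1,6) (2,5) (2,6) (3,5) (3,6) (4,5) (4,6) (5,5) (5,6)] -> total=17
Click 3 (4,2) count=1: revealed 1 new [(4,2)] -> total=18
Click 4 (2,3) count=2: revealed 1 new [(2,3)] -> total=19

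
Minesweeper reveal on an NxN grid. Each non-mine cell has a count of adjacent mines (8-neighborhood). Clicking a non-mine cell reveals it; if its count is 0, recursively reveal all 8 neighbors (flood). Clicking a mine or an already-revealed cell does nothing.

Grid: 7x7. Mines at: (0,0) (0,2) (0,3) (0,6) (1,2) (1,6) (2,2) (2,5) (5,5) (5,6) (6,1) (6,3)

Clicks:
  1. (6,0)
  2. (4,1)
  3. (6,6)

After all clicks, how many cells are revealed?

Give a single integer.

Click 1 (6,0) count=1: revealed 1 new [(6,0)] -> total=1
Click 2 (4,1) count=0: revealed 19 new [(1,0) (1,1) (2,0) (2,1) (3,0) (3,1) (3,2) (3,3) (3,4) (4,0) (4,1) (4,2) (4,3) (4,4) (5,0) (5,1) (5,2) (5,3) (5,4)] -> total=20
Click 3 (6,6) count=2: revealed 1 new [(6,6)] -> total=21

Answer: 21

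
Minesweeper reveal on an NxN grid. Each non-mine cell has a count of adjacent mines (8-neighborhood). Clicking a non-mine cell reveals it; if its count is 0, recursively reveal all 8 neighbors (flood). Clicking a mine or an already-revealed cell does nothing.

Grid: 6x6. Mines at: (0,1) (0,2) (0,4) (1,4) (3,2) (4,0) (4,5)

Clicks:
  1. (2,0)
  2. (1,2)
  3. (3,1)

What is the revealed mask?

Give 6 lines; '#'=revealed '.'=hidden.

Answer: ......
###...
##....
##....
......
......

Derivation:
Click 1 (2,0) count=0: revealed 6 new [(1,0) (1,1) (2,0) (2,1) (3,0) (3,1)] -> total=6
Click 2 (1,2) count=2: revealed 1 new [(1,2)] -> total=7
Click 3 (3,1) count=2: revealed 0 new [(none)] -> total=7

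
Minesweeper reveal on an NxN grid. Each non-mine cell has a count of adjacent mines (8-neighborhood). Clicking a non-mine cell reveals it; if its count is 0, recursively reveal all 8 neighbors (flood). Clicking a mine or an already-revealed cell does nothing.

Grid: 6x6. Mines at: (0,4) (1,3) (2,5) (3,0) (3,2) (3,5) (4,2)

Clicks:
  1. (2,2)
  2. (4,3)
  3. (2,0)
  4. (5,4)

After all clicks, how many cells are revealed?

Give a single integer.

Click 1 (2,2) count=2: revealed 1 new [(2,2)] -> total=1
Click 2 (4,3) count=2: revealed 1 new [(4,3)] -> total=2
Click 3 (2,0) count=1: revealed 1 new [(2,0)] -> total=3
Click 4 (5,4) count=0: revealed 5 new [(4,4) (4,5) (5,3) (5,4) (5,5)] -> total=8

Answer: 8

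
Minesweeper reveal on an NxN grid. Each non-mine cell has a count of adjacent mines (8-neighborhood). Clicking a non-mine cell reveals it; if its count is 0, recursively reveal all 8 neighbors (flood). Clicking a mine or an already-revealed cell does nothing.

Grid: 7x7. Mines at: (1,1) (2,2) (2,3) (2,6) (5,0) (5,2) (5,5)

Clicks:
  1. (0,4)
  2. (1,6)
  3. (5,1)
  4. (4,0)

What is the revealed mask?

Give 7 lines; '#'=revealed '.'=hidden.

Answer: ..#####
..#####
.......
.......
#......
.#.....
.......

Derivation:
Click 1 (0,4) count=0: revealed 10 new [(0,2) (0,3) (0,4) (0,5) (0,6) (1,2) (1,3) (1,4) (1,5) (1,6)] -> total=10
Click 2 (1,6) count=1: revealed 0 new [(none)] -> total=10
Click 3 (5,1) count=2: revealed 1 new [(5,1)] -> total=11
Click 4 (4,0) count=1: revealed 1 new [(4,0)] -> total=12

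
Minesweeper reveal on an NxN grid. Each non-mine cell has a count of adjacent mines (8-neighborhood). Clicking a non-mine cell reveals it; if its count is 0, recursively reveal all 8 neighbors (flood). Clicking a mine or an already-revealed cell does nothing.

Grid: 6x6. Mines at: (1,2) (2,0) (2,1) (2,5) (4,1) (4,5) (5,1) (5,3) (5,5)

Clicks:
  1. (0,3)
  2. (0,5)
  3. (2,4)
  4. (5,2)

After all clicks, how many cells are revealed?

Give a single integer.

Answer: 8

Derivation:
Click 1 (0,3) count=1: revealed 1 new [(0,3)] -> total=1
Click 2 (0,5) count=0: revealed 5 new [(0,4) (0,5) (1,3) (1,4) (1,5)] -> total=6
Click 3 (2,4) count=1: revealed 1 new [(2,4)] -> total=7
Click 4 (5,2) count=3: revealed 1 new [(5,2)] -> total=8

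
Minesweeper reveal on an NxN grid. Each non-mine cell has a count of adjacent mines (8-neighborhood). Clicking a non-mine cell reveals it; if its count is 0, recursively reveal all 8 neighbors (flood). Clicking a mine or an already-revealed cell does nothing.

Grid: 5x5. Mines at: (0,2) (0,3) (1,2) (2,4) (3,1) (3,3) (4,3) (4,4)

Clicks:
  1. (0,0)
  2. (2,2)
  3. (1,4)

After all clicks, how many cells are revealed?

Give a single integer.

Answer: 8

Derivation:
Click 1 (0,0) count=0: revealed 6 new [(0,0) (0,1) (1,0) (1,1) (2,0) (2,1)] -> total=6
Click 2 (2,2) count=3: revealed 1 new [(2,2)] -> total=7
Click 3 (1,4) count=2: revealed 1 new [(1,4)] -> total=8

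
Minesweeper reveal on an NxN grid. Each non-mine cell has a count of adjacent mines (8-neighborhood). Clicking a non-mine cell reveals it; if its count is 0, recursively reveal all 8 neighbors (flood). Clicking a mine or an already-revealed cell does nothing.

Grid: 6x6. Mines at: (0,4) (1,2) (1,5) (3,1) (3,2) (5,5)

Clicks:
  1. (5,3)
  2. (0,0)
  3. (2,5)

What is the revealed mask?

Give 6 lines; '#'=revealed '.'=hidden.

Answer: ##....
##....
##...#
......
#####.
#####.

Derivation:
Click 1 (5,3) count=0: revealed 10 new [(4,0) (4,1) (4,2) (4,3) (4,4) (5,0) (5,1) (5,2) (5,3) (5,4)] -> total=10
Click 2 (0,0) count=0: revealed 6 new [(0,0) (0,1) (1,0) (1,1) (2,0) (2,1)] -> total=16
Click 3 (2,5) count=1: revealed 1 new [(2,5)] -> total=17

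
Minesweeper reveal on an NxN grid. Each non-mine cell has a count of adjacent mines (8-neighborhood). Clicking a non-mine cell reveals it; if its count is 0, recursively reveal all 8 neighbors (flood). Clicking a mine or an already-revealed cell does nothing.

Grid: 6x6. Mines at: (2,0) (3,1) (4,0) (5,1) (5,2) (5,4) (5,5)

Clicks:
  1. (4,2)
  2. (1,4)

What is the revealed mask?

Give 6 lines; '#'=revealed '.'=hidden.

Click 1 (4,2) count=3: revealed 1 new [(4,2)] -> total=1
Click 2 (1,4) count=0: revealed 24 new [(0,0) (0,1) (0,2) (0,3) (0,4) (0,5) (1,0) (1,1) (1,2) (1,3) (1,4) (1,5) (2,1) (2,2) (2,3) (2,4) (2,5) (3,2) (3,3) (3,4) (3,5) (4,3) (4,4) (4,5)] -> total=25

Answer: ######
######
.#####
..####
..####
......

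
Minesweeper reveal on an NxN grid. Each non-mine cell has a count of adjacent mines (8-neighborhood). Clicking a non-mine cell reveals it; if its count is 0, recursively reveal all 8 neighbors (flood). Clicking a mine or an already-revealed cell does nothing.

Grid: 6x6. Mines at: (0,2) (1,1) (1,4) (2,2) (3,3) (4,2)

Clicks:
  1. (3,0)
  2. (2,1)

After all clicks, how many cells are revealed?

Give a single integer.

Click 1 (3,0) count=0: revealed 8 new [(2,0) (2,1) (3,0) (3,1) (4,0) (4,1) (5,0) (5,1)] -> total=8
Click 2 (2,1) count=2: revealed 0 new [(none)] -> total=8

Answer: 8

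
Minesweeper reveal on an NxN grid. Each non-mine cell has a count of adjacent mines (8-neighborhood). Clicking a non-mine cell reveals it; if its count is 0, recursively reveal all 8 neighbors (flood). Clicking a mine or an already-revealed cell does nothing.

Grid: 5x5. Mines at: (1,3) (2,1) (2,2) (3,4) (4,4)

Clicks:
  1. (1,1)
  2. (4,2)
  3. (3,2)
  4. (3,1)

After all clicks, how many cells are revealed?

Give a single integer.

Answer: 9

Derivation:
Click 1 (1,1) count=2: revealed 1 new [(1,1)] -> total=1
Click 2 (4,2) count=0: revealed 8 new [(3,0) (3,1) (3,2) (3,3) (4,0) (4,1) (4,2) (4,3)] -> total=9
Click 3 (3,2) count=2: revealed 0 new [(none)] -> total=9
Click 4 (3,1) count=2: revealed 0 new [(none)] -> total=9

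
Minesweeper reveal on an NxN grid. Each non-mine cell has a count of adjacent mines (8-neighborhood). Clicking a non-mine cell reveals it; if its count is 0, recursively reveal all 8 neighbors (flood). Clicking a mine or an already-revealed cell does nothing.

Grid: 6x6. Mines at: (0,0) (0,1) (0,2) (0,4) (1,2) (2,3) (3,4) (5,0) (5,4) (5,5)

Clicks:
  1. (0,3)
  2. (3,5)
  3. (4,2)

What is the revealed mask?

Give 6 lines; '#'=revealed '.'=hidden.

Click 1 (0,3) count=3: revealed 1 new [(0,3)] -> total=1
Click 2 (3,5) count=1: revealed 1 new [(3,5)] -> total=2
Click 3 (4,2) count=0: revealed 16 new [(1,0) (1,1) (2,0) (2,1) (2,2) (3,0) (3,1) (3,2) (3,3) (4,0) (4,1) (4,2) (4,3) (5,1) (5,2) (5,3)] -> total=18

Answer: ...#..
##....
###...
####.#
####..
.###..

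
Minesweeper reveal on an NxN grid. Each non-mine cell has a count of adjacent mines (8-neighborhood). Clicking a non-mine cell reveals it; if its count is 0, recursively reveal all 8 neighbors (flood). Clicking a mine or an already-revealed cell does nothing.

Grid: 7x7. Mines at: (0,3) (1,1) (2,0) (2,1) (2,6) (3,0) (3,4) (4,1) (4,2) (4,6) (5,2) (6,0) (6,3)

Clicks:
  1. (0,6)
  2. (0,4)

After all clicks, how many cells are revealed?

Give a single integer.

Click 1 (0,6) count=0: revealed 6 new [(0,4) (0,5) (0,6) (1,4) (1,5) (1,6)] -> total=6
Click 2 (0,4) count=1: revealed 0 new [(none)] -> total=6

Answer: 6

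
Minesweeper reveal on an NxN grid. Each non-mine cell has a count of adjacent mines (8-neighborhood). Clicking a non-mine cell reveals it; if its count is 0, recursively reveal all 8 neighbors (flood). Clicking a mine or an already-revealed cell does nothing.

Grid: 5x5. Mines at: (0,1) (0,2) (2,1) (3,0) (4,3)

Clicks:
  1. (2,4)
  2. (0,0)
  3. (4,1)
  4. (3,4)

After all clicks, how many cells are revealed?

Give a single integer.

Answer: 13

Derivation:
Click 1 (2,4) count=0: revealed 11 new [(0,3) (0,4) (1,2) (1,3) (1,4) (2,2) (2,3) (2,4) (3,2) (3,3) (3,4)] -> total=11
Click 2 (0,0) count=1: revealed 1 new [(0,0)] -> total=12
Click 3 (4,1) count=1: revealed 1 new [(4,1)] -> total=13
Click 4 (3,4) count=1: revealed 0 new [(none)] -> total=13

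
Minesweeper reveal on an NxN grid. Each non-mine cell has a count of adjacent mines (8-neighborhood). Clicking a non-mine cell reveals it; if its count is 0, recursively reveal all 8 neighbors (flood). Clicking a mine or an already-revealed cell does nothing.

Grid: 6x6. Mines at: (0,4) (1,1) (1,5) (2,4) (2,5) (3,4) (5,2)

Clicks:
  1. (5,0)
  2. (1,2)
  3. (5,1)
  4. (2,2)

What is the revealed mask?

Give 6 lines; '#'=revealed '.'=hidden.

Click 1 (5,0) count=0: revealed 14 new [(2,0) (2,1) (2,2) (2,3) (3,0) (3,1) (3,2) (3,3) (4,0) (4,1) (4,2) (4,3) (5,0) (5,1)] -> total=14
Click 2 (1,2) count=1: revealed 1 new [(1,2)] -> total=15
Click 3 (5,1) count=1: revealed 0 new [(none)] -> total=15
Click 4 (2,2) count=1: revealed 0 new [(none)] -> total=15

Answer: ......
..#...
####..
####..
####..
##....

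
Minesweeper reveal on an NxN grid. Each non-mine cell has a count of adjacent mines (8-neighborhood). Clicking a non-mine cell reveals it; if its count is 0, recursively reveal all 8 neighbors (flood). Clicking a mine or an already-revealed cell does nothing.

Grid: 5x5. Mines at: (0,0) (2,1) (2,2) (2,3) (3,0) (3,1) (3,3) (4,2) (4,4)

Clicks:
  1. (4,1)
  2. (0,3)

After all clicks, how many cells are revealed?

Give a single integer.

Click 1 (4,1) count=3: revealed 1 new [(4,1)] -> total=1
Click 2 (0,3) count=0: revealed 8 new [(0,1) (0,2) (0,3) (0,4) (1,1) (1,2) (1,3) (1,4)] -> total=9

Answer: 9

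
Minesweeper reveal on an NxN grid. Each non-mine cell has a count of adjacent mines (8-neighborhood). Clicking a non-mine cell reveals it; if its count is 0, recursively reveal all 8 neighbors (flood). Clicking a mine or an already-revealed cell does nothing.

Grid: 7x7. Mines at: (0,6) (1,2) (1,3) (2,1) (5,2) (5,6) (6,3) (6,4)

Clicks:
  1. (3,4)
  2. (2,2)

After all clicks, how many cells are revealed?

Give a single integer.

Answer: 21

Derivation:
Click 1 (3,4) count=0: revealed 21 new [(1,4) (1,5) (1,6) (2,2) (2,3) (2,4) (2,5) (2,6) (3,2) (3,3) (3,4) (3,5) (3,6) (4,2) (4,3) (4,4) (4,5) (4,6) (5,3) (5,4) (5,5)] -> total=21
Click 2 (2,2) count=3: revealed 0 new [(none)] -> total=21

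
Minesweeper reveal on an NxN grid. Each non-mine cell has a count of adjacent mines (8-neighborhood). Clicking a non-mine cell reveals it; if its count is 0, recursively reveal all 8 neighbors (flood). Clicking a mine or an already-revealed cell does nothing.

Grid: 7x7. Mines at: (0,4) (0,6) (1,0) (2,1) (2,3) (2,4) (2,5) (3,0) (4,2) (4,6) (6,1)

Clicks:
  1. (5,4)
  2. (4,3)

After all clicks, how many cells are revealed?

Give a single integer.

Click 1 (5,4) count=0: revealed 16 new [(3,3) (3,4) (3,5) (4,3) (4,4) (4,5) (5,2) (5,3) (5,4) (5,5) (5,6) (6,2) (6,3) (6,4) (6,5) (6,6)] -> total=16
Click 2 (4,3) count=1: revealed 0 new [(none)] -> total=16

Answer: 16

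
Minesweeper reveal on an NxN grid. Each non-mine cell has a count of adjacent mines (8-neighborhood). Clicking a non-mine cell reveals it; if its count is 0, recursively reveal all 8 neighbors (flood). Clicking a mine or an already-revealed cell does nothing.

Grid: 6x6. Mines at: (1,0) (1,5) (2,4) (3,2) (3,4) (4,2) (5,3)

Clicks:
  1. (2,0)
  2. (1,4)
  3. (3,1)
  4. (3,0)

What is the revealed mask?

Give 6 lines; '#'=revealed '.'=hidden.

Click 1 (2,0) count=1: revealed 1 new [(2,0)] -> total=1
Click 2 (1,4) count=2: revealed 1 new [(1,4)] -> total=2
Click 3 (3,1) count=2: revealed 1 new [(3,1)] -> total=3
Click 4 (3,0) count=0: revealed 6 new [(2,1) (3,0) (4,0) (4,1) (5,0) (5,1)] -> total=9

Answer: ......
....#.
##....
##....
##....
##....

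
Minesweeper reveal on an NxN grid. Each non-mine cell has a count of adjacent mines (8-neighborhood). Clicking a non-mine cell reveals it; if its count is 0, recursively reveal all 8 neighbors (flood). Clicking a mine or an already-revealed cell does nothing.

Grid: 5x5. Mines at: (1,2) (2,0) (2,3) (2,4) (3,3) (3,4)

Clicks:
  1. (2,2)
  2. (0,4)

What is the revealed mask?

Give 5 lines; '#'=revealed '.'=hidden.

Click 1 (2,2) count=3: revealed 1 new [(2,2)] -> total=1
Click 2 (0,4) count=0: revealed 4 new [(0,3) (0,4) (1,3) (1,4)] -> total=5

Answer: ...##
...##
..#..
.....
.....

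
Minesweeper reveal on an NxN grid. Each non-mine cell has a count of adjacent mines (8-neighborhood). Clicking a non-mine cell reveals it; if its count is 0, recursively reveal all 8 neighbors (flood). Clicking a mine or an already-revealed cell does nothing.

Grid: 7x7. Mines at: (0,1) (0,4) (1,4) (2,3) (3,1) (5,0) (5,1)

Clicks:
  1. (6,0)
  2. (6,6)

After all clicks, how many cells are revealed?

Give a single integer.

Click 1 (6,0) count=2: revealed 1 new [(6,0)] -> total=1
Click 2 (6,6) count=0: revealed 27 new [(0,5) (0,6) (1,5) (1,6) (2,4) (2,5) (2,6) (3,2) (3,3) (3,4) (3,5) (3,6) (4,2) (4,3) (4,4) (4,5) (4,6) (5,2) (5,3) (5,4) (5,5) (5,6) (6,2) (6,3) (6,4) (6,5) (6,6)] -> total=28

Answer: 28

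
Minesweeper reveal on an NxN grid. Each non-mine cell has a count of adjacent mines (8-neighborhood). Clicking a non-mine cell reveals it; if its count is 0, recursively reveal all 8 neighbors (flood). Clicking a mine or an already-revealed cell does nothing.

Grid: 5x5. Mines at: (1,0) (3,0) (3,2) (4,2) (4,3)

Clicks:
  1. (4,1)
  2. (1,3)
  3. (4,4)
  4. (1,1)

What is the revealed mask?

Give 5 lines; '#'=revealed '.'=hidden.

Answer: .####
.####
.####
...##
.#..#

Derivation:
Click 1 (4,1) count=3: revealed 1 new [(4,1)] -> total=1
Click 2 (1,3) count=0: revealed 14 new [(0,1) (0,2) (0,3) (0,4) (1,1) (1,2) (1,3) (1,4) (2,1) (2,2) (2,3) (2,4) (3,3) (3,4)] -> total=15
Click 3 (4,4) count=1: revealed 1 new [(4,4)] -> total=16
Click 4 (1,1) count=1: revealed 0 new [(none)] -> total=16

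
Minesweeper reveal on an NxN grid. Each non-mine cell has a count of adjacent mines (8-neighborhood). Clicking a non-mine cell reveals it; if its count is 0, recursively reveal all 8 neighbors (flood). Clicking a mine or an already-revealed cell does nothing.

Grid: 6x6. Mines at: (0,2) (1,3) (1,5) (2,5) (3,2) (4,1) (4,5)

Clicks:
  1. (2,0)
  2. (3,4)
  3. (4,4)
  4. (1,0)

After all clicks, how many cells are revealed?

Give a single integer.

Click 1 (2,0) count=0: revealed 8 new [(0,0) (0,1) (1,0) (1,1) (2,0) (2,1) (3,0) (3,1)] -> total=8
Click 2 (3,4) count=2: revealed 1 new [(3,4)] -> total=9
Click 3 (4,4) count=1: revealed 1 new [(4,4)] -> total=10
Click 4 (1,0) count=0: revealed 0 new [(none)] -> total=10

Answer: 10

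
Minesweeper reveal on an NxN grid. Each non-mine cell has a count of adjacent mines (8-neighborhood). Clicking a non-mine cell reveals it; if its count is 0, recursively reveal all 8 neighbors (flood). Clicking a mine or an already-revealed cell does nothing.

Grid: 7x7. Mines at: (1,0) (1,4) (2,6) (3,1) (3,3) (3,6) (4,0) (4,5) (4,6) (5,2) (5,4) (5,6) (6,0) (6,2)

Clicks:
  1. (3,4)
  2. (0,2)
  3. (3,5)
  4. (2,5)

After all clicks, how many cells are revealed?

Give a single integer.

Answer: 12

Derivation:
Click 1 (3,4) count=2: revealed 1 new [(3,4)] -> total=1
Click 2 (0,2) count=0: revealed 9 new [(0,1) (0,2) (0,3) (1,1) (1,2) (1,3) (2,1) (2,2) (2,3)] -> total=10
Click 3 (3,5) count=4: revealed 1 new [(3,5)] -> total=11
Click 4 (2,5) count=3: revealed 1 new [(2,5)] -> total=12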